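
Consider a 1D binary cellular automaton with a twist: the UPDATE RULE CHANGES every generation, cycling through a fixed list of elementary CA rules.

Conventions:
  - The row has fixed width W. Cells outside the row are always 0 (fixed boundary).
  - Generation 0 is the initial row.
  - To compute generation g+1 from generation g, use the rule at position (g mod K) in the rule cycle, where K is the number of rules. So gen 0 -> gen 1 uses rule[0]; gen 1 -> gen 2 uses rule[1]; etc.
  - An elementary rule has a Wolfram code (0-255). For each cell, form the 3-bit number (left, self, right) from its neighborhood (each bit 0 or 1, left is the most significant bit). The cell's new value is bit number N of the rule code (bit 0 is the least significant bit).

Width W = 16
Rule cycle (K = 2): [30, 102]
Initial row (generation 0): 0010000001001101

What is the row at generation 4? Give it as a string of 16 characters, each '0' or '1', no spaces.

Gen 0: 0010000001001101
Gen 1 (rule 30): 0111000011111001
Gen 2 (rule 102): 1001000100001011
Gen 3 (rule 30): 1111101110011010
Gen 4 (rule 102): 0000110010101110

Answer: 0000110010101110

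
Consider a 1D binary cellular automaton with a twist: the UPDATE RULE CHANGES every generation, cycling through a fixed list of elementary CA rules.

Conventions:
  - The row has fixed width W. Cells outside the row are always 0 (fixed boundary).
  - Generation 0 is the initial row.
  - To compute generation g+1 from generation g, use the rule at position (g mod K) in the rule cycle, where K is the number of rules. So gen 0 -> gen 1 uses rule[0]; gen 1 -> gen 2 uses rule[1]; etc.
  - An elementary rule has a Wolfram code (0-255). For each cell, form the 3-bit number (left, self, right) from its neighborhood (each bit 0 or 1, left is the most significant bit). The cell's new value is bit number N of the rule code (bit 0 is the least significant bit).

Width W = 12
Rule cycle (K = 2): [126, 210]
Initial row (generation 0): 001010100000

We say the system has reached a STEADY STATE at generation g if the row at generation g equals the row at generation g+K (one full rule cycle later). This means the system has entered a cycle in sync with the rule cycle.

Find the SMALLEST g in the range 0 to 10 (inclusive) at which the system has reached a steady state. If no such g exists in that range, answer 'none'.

Answer: none

Derivation:
Gen 0: 001010100000
Gen 1 (rule 126): 011111110000
Gen 2 (rule 210): 101111111000
Gen 3 (rule 126): 111000001100
Gen 4 (rule 210): 011100010110
Gen 5 (rule 126): 110110111111
Gen 6 (rule 210): 010010011111
Gen 7 (rule 126): 111111110001
Gen 8 (rule 210): 011111111010
Gen 9 (rule 126): 110000001111
Gen 10 (rule 210): 011000010111
Gen 11 (rule 126): 111100111101
Gen 12 (rule 210): 011111011100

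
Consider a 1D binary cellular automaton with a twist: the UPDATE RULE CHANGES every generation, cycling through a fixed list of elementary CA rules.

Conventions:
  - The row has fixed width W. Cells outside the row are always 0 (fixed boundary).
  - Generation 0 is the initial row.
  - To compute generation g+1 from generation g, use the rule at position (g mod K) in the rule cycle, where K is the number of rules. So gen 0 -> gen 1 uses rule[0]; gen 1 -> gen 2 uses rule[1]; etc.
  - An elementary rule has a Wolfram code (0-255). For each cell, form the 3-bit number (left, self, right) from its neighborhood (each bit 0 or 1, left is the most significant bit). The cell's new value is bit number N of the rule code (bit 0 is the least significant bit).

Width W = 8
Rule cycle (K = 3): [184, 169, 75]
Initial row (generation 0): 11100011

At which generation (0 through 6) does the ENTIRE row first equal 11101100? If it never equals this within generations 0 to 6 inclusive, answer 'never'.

Gen 0: 11100011
Gen 1 (rule 184): 11010010
Gen 2 (rule 169): 10100000
Gen 3 (rule 75): 00001111
Gen 4 (rule 184): 00001110
Gen 5 (rule 169): 11101100
Gen 6 (rule 75): 10101101

Answer: 5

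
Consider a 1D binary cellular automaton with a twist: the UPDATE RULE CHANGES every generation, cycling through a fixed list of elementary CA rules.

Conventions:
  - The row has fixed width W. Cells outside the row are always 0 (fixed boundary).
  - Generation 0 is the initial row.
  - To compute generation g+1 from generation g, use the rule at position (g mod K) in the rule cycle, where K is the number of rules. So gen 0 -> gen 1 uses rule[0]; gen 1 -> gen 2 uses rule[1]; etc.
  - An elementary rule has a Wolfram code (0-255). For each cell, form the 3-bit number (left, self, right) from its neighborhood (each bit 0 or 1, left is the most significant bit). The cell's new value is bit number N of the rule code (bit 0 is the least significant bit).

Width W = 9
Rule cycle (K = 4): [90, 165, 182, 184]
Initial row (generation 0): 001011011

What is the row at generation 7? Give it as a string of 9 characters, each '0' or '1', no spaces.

Gen 0: 001011011
Gen 1 (rule 90): 010011011
Gen 2 (rule 165): 010000100
Gen 3 (rule 182): 111001110
Gen 4 (rule 184): 110101101
Gen 5 (rule 90): 110001100
Gen 6 (rule 165): 000100001
Gen 7 (rule 182): 001110011

Answer: 001110011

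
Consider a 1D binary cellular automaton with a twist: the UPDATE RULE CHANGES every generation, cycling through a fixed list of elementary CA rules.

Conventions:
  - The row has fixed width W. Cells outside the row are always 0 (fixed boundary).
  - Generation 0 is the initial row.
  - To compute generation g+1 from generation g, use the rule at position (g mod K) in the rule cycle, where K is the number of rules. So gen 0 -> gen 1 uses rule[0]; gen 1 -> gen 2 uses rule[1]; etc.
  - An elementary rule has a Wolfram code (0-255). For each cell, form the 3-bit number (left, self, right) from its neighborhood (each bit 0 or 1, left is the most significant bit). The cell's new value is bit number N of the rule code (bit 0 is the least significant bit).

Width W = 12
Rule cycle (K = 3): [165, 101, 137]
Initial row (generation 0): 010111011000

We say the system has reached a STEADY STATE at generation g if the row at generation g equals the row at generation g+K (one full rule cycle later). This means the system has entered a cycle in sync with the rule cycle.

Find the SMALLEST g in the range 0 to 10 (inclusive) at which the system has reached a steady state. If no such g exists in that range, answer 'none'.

Gen 0: 010111011000
Gen 1 (rule 165): 011010100011
Gen 2 (rule 101): 001111101001
Gen 3 (rule 137): 101111000000
Gen 4 (rule 165): 110110011111
Gen 5 (rule 101): 011010000001
Gen 6 (rule 137): 010000111100
Gen 7 (rule 165): 010110011001
Gen 8 (rule 101): 011010001001
Gen 9 (rule 137): 010000100000
Gen 10 (rule 165): 010110101111
Gen 11 (rule 101): 011011110001
Gen 12 (rule 137): 010011100100
Gen 13 (rule 165): 010001000101

Answer: none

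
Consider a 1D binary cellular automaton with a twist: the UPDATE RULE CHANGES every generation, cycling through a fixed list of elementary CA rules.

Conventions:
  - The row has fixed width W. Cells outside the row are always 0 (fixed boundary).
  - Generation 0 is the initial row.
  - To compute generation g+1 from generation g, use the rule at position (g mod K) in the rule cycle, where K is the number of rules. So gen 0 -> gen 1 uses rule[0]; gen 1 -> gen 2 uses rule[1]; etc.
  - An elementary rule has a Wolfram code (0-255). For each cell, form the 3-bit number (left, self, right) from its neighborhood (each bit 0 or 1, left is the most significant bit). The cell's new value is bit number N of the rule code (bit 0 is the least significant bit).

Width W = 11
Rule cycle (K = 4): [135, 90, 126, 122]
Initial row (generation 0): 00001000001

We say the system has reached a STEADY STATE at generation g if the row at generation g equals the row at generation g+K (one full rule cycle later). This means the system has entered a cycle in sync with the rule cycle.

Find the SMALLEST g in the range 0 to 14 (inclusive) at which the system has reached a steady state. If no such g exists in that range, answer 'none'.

Gen 0: 00001000001
Gen 1 (rule 135): 11111011111
Gen 2 (rule 90): 10001010001
Gen 3 (rule 126): 11011111011
Gen 4 (rule 122): 11110001111
Gen 5 (rule 135): 01100110110
Gen 6 (rule 90): 11111110111
Gen 7 (rule 126): 10000011101
Gen 8 (rule 122): 01000110110
Gen 9 (rule 135): 11011000000
Gen 10 (rule 90): 11011100000
Gen 11 (rule 126): 11110110000
Gen 12 (rule 122): 10011111000
Gen 13 (rule 135): 10101110011
Gen 14 (rule 90): 00001011111
Gen 15 (rule 126): 00011110001
Gen 16 (rule 122): 00110011010
Gen 17 (rule 135): 11000100010
Gen 18 (rule 90): 11101010101

Answer: none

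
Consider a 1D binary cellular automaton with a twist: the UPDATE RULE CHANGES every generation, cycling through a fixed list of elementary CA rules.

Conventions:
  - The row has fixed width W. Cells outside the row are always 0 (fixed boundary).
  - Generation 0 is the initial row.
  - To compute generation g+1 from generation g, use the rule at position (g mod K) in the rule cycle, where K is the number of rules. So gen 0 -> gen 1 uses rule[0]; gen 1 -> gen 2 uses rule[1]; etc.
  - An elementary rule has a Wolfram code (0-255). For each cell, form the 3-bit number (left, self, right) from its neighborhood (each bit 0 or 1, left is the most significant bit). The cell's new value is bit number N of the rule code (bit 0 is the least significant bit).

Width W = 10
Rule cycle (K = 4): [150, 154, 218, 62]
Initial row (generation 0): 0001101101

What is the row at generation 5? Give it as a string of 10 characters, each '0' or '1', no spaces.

Gen 0: 0001101101
Gen 1 (rule 150): 0010000001
Gen 2 (rule 154): 0101000010
Gen 3 (rule 218): 1000100101
Gen 4 (rule 62): 1101111111
Gen 5 (rule 150): 0000111110

Answer: 0000111110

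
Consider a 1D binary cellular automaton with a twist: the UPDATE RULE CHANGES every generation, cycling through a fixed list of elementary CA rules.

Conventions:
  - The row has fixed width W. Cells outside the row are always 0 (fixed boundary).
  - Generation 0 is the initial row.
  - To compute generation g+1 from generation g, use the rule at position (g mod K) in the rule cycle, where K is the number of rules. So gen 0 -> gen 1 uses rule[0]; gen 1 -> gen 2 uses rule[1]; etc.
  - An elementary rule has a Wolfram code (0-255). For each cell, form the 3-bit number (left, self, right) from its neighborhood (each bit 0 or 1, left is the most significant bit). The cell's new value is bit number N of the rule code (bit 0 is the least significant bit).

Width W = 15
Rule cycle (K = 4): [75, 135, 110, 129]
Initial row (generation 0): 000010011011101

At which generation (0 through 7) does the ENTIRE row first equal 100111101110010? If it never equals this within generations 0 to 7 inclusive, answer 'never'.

Answer: 5

Derivation:
Gen 0: 000010011011101
Gen 1 (rule 75): 111100111010100
Gen 2 (rule 135): 011001010010101
Gen 3 (rule 110): 111011110111111
Gen 4 (rule 129): 010001100011110
Gen 5 (rule 75): 100111101110010
Gen 6 (rule 135): 101011000100110
Gen 7 (rule 110): 111111001101110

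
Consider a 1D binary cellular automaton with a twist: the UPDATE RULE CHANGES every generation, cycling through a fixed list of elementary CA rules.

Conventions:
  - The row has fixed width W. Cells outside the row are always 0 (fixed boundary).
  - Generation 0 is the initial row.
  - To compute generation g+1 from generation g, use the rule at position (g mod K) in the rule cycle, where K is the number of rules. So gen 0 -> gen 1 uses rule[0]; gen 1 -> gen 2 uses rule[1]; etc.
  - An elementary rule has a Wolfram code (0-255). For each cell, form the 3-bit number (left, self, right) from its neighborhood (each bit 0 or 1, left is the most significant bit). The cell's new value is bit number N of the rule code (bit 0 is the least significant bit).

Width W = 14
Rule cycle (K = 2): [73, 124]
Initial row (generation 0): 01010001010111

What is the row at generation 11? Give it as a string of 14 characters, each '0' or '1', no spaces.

Answer: 11011010000001

Derivation:
Gen 0: 01010001010111
Gen 1 (rule 73): 00000100000101
Gen 2 (rule 124): 00000110000111
Gen 3 (rule 73): 11110110110101
Gen 4 (rule 124): 10011111111111
Gen 5 (rule 73): 00010000000001
Gen 6 (rule 124): 00011000000001
Gen 7 (rule 73): 11011011111100
Gen 8 (rule 124): 11111110000110
Gen 9 (rule 73): 10000010110110
Gen 10 (rule 124): 11000011111111
Gen 11 (rule 73): 11011010000001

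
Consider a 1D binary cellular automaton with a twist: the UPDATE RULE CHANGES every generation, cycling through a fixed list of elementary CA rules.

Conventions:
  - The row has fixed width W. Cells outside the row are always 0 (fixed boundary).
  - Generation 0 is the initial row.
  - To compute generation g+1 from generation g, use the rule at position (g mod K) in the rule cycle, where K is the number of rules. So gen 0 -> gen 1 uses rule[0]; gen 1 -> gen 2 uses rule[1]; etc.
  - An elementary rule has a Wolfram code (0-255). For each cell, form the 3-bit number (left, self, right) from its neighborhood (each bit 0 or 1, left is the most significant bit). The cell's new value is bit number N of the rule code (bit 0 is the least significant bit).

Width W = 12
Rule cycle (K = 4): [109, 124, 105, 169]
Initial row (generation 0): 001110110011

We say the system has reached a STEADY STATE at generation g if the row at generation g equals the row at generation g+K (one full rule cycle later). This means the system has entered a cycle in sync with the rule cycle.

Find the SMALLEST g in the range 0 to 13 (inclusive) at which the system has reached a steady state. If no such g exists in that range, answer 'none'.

Answer: none

Derivation:
Gen 0: 001110110011
Gen 1 (rule 109): 101011110011
Gen 2 (rule 124): 111110011011
Gen 3 (rule 105): 100010011111
Gen 4 (rule 169): 001000011110
Gen 5 (rule 109): 101011010010
Gen 6 (rule 124): 111111111011
Gen 7 (rule 105): 100000001111
Gen 8 (rule 169): 001111101110
Gen 9 (rule 109): 101000111010
Gen 10 (rule 124): 111100101111
Gen 11 (rule 105): 100100011001
Gen 12 (rule 169): 000001010000
Gen 13 (rule 109): 111101110111
Gen 14 (rule 124): 100111011101
Gen 15 (rule 105): 000101110110
Gen 16 (rule 169): 110011101100
Gen 17 (rule 109): 110010111101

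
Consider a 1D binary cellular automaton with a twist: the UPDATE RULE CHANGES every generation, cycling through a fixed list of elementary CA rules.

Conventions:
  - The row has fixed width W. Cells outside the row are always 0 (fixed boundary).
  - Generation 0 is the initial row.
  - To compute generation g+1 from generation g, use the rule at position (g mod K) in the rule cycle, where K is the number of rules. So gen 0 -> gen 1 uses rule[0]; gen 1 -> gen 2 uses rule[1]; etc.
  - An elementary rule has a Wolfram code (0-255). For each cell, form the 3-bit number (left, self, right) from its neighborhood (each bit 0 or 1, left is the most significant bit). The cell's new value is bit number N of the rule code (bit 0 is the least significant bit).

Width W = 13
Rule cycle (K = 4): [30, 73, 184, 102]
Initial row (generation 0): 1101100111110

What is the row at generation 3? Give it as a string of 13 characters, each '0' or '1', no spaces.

Answer: 0000001011010

Derivation:
Gen 0: 1101100111110
Gen 1 (rule 30): 1001011100001
Gen 2 (rule 73): 0000010101100
Gen 3 (rule 184): 0000001011010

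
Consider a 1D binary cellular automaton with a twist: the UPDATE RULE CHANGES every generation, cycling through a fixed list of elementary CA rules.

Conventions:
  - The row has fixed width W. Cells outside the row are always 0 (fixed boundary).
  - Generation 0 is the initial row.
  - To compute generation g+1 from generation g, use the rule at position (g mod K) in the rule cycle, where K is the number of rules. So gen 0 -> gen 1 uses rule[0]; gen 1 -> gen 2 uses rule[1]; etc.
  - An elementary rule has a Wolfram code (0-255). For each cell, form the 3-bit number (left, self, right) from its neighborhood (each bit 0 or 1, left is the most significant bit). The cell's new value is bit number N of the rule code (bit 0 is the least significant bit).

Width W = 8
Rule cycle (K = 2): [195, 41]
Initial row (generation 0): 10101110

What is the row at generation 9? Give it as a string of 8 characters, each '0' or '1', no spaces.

Gen 0: 10101110
Gen 1 (rule 195): 00000110
Gen 2 (rule 41): 11110100
Gen 3 (rule 195): 01110001
Gen 4 (rule 41): 01000100
Gen 5 (rule 195): 10011001
Gen 6 (rule 41): 00010000
Gen 7 (rule 195): 11100111
Gen 8 (rule 41): 10000100
Gen 9 (rule 195): 00111001

Answer: 00111001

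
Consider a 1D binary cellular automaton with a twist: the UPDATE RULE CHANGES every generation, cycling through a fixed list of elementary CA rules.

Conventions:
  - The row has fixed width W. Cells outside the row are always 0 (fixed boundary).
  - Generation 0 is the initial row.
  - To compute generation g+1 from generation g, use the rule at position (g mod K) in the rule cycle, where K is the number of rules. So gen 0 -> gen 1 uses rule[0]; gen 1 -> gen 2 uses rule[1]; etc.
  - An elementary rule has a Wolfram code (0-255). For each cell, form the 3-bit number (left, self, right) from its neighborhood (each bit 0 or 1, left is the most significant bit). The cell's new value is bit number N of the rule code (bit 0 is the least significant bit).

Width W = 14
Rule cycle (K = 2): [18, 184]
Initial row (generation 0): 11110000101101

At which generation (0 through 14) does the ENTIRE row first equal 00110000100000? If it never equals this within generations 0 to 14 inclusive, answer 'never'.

Gen 0: 11110000101101
Gen 1 (rule 18): 00001001000000
Gen 2 (rule 184): 00000100100000
Gen 3 (rule 18): 00001011010000
Gen 4 (rule 184): 00000110101000
Gen 5 (rule 18): 00001000000100
Gen 6 (rule 184): 00000100000010
Gen 7 (rule 18): 00001010000101
Gen 8 (rule 184): 00000101000010
Gen 9 (rule 18): 00001000100101
Gen 10 (rule 184): 00000100010010
Gen 11 (rule 18): 00001010101101
Gen 12 (rule 184): 00000101011010
Gen 13 (rule 18): 00001000000001
Gen 14 (rule 184): 00000100000000

Answer: never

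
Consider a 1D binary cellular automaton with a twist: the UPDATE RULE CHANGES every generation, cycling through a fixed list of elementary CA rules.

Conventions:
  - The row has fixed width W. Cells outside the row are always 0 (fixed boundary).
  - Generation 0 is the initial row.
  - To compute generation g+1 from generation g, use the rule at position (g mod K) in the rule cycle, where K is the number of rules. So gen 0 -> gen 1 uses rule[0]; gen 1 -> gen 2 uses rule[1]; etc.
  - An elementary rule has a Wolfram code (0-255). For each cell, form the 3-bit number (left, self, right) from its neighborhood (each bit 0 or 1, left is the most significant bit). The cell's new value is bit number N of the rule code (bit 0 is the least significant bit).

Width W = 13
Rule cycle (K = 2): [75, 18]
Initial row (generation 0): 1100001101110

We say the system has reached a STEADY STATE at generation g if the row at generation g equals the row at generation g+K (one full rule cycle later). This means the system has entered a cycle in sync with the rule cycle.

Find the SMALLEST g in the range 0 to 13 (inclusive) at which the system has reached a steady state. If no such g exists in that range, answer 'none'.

Answer: 2

Derivation:
Gen 0: 1100001101110
Gen 1 (rule 75): 1101111101010
Gen 2 (rule 18): 0000000000001
Gen 3 (rule 75): 1111111111110
Gen 4 (rule 18): 0000000000001
Gen 5 (rule 75): 1111111111110
Gen 6 (rule 18): 0000000000001
Gen 7 (rule 75): 1111111111110
Gen 8 (rule 18): 0000000000001
Gen 9 (rule 75): 1111111111110
Gen 10 (rule 18): 0000000000001
Gen 11 (rule 75): 1111111111110
Gen 12 (rule 18): 0000000000001
Gen 13 (rule 75): 1111111111110
Gen 14 (rule 18): 0000000000001
Gen 15 (rule 75): 1111111111110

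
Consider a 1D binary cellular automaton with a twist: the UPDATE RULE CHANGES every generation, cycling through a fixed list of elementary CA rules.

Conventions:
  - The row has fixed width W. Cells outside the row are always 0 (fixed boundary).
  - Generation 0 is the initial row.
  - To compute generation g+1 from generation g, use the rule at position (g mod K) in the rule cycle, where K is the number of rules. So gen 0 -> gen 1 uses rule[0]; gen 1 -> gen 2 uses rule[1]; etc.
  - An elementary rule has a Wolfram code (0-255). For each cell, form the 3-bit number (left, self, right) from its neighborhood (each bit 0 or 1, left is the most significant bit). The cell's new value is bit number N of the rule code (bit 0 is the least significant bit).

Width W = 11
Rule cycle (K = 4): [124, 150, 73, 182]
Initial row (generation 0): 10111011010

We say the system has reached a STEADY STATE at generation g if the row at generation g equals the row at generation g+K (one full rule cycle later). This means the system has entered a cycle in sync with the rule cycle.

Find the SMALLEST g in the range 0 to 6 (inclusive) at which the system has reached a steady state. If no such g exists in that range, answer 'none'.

Answer: none

Derivation:
Gen 0: 10111011010
Gen 1 (rule 124): 11101111111
Gen 2 (rule 150): 01000111110
Gen 3 (rule 73): 00010100010
Gen 4 (rule 182): 00111110111
Gen 5 (rule 124): 00100011101
Gen 6 (rule 150): 01110101001
Gen 7 (rule 73): 01010000000
Gen 8 (rule 182): 11111000000
Gen 9 (rule 124): 10001100000
Gen 10 (rule 150): 11010010000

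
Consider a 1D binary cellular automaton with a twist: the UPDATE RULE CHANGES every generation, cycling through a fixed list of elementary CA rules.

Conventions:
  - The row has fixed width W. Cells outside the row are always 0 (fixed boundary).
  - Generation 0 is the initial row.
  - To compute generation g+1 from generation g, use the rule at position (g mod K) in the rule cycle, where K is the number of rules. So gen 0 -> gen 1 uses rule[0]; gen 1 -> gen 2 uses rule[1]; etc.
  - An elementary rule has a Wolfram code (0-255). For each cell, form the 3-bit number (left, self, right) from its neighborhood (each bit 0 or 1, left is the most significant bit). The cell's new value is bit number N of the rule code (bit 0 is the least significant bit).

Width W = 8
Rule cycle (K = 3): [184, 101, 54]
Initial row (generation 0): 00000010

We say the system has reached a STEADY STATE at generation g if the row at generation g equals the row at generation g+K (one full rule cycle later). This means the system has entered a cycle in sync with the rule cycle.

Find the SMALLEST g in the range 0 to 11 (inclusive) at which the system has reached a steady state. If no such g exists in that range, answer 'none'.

Gen 0: 00000010
Gen 1 (rule 184): 00000001
Gen 2 (rule 101): 11111101
Gen 3 (rule 54): 00000011
Gen 4 (rule 184): 00000010
Gen 5 (rule 101): 11111010
Gen 6 (rule 54): 00000111
Gen 7 (rule 184): 00000110
Gen 8 (rule 101): 11110010
Gen 9 (rule 54): 00001111
Gen 10 (rule 184): 00001110
Gen 11 (rule 101): 11100010
Gen 12 (rule 54): 00010111
Gen 13 (rule 184): 00001110
Gen 14 (rule 101): 11100010

Answer: 10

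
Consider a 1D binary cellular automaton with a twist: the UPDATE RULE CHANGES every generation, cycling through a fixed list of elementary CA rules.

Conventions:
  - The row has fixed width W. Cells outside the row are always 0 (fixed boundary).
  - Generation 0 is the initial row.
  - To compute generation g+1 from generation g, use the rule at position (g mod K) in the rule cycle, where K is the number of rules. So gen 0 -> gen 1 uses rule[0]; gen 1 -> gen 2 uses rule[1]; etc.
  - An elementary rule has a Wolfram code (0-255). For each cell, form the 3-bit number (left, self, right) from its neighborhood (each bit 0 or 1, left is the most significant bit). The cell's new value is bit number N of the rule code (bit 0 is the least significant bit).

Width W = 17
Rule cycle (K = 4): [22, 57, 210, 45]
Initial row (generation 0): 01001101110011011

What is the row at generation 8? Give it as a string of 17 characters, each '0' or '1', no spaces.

Answer: 11100001101101101

Derivation:
Gen 0: 01001101110011011
Gen 1 (rule 22): 11110000001100000
Gen 2 (rule 57): 10001111101011111
Gen 3 (rule 210): 01010111100001111
Gen 4 (rule 45): 01111100001101000
Gen 5 (rule 22): 10000010010001100
Gen 6 (rule 57): 01111001001101011
Gen 7 (rule 210): 10111110110100001
Gen 8 (rule 45): 11100001101101101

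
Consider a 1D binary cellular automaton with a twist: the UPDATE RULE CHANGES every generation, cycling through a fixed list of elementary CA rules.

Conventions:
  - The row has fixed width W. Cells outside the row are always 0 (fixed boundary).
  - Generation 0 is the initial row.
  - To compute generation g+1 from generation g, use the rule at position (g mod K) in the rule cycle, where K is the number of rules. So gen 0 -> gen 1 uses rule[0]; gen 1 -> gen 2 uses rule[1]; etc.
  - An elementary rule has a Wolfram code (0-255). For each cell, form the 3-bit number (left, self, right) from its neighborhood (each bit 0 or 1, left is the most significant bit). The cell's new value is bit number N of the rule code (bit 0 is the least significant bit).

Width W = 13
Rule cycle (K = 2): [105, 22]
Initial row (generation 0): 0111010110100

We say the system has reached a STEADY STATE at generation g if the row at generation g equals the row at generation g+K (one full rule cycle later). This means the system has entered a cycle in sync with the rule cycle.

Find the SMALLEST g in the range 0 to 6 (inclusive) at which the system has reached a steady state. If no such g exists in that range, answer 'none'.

Answer: 6

Derivation:
Gen 0: 0111010110100
Gen 1 (rule 105): 0101101111001
Gen 2 (rule 22): 1100000000111
Gen 3 (rule 105): 1101111110101
Gen 4 (rule 22): 0000000000101
Gen 5 (rule 105): 1111111110010
Gen 6 (rule 22): 0000000001111
Gen 7 (rule 105): 1111111101001
Gen 8 (rule 22): 0000000001111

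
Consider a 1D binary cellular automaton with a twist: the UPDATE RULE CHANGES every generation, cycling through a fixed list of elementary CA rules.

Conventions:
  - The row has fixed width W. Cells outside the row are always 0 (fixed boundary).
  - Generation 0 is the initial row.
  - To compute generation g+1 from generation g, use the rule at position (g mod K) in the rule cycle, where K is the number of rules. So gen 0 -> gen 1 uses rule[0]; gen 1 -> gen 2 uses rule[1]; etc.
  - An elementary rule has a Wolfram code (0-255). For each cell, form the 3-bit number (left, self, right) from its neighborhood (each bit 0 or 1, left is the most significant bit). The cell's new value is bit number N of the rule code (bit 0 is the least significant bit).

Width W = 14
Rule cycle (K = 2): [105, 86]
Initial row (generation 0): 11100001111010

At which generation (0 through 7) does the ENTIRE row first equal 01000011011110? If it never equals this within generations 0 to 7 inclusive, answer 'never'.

Answer: 3

Derivation:
Gen 0: 11100001111010
Gen 1 (rule 105): 10101101001100
Gen 2 (rule 86): 10100101110110
Gen 3 (rule 105): 01000011011110
Gen 4 (rule 86): 11100101000011
Gen 5 (rule 105): 10100010011011
Gen 6 (rule 86): 10110111101001
Gen 7 (rule 105): 01111100110000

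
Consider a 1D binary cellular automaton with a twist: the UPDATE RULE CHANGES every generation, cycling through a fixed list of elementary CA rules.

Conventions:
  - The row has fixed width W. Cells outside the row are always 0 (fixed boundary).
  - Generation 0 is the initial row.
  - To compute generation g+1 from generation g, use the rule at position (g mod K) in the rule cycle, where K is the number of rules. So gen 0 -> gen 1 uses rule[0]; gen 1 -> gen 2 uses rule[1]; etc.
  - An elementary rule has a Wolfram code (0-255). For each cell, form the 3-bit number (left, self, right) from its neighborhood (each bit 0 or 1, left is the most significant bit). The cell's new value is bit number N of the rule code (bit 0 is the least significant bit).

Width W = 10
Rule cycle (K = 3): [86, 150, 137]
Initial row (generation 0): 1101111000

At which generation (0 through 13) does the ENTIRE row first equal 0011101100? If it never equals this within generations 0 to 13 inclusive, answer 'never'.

Answer: 13

Derivation:
Gen 0: 1101111000
Gen 1 (rule 86): 0100001100
Gen 2 (rule 150): 1110010010
Gen 3 (rule 137): 1100000000
Gen 4 (rule 86): 0110000000
Gen 5 (rule 150): 1001000000
Gen 6 (rule 137): 0000011111
Gen 7 (rule 86): 0000100001
Gen 8 (rule 150): 0001110011
Gen 9 (rule 137): 1101100010
Gen 10 (rule 86): 0100110111
Gen 11 (rule 150): 1111000010
Gen 12 (rule 137): 1110011000
Gen 13 (rule 86): 0011101100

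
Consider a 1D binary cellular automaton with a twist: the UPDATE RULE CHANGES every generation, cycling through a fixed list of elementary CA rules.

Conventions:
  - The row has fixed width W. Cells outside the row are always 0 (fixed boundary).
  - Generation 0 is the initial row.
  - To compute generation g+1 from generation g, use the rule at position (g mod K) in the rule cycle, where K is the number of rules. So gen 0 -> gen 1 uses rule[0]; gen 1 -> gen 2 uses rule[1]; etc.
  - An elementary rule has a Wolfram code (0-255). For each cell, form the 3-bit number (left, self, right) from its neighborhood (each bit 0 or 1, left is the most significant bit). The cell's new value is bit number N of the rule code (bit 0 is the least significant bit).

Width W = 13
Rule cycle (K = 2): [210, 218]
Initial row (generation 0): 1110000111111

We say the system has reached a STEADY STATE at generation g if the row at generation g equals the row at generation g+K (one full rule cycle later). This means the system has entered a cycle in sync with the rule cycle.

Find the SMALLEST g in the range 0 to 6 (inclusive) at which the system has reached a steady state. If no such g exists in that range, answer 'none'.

Answer: 6

Derivation:
Gen 0: 1110000111111
Gen 1 (rule 210): 0111001011111
Gen 2 (rule 218): 1111110011111
Gen 3 (rule 210): 0111111101111
Gen 4 (rule 218): 1111111101111
Gen 5 (rule 210): 0111111100111
Gen 6 (rule 218): 1111111111111
Gen 7 (rule 210): 0111111111111
Gen 8 (rule 218): 1111111111111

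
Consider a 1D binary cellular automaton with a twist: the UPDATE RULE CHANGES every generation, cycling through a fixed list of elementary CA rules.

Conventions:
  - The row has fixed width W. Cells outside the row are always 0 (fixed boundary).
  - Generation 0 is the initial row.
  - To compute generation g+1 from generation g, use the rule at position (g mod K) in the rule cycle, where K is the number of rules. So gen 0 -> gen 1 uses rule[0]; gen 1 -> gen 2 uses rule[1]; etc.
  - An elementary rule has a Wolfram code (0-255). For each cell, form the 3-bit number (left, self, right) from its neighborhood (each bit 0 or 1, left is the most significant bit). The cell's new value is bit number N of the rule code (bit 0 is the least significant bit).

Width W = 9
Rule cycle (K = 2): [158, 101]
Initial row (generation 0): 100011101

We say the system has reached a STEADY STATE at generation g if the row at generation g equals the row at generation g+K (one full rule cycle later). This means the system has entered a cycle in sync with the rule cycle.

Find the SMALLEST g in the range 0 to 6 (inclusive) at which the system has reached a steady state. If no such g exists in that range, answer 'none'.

Answer: none

Derivation:
Gen 0: 100011101
Gen 1 (rule 158): 110111001
Gen 2 (rule 101): 011001001
Gen 3 (rule 158): 110111111
Gen 4 (rule 101): 011000001
Gen 5 (rule 158): 110100011
Gen 6 (rule 101): 011101001
Gen 7 (rule 158): 111001111
Gen 8 (rule 101): 001000001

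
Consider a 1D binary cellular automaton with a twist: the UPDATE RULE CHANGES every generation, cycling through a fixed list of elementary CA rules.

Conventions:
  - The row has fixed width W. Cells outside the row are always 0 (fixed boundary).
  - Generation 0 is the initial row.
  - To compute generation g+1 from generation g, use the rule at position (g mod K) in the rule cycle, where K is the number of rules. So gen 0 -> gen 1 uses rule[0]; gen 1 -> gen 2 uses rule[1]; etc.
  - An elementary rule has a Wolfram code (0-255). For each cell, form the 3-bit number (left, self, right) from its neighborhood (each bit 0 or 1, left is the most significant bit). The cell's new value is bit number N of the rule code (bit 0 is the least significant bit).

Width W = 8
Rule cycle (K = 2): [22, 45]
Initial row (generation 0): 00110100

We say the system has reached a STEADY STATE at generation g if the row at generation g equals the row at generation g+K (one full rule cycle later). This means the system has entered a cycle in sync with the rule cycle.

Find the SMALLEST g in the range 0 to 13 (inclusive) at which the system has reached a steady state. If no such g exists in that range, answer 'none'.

Gen 0: 00110100
Gen 1 (rule 22): 01000110
Gen 2 (rule 45): 01010100
Gen 3 (rule 22): 11010110
Gen 4 (rule 45): 10111100
Gen 5 (rule 22): 10000010
Gen 6 (rule 45): 10111010
Gen 7 (rule 22): 10000011
Gen 8 (rule 45): 10111010
Gen 9 (rule 22): 10000011
Gen 10 (rule 45): 10111010
Gen 11 (rule 22): 10000011
Gen 12 (rule 45): 10111010
Gen 13 (rule 22): 10000011
Gen 14 (rule 45): 10111010
Gen 15 (rule 22): 10000011

Answer: 6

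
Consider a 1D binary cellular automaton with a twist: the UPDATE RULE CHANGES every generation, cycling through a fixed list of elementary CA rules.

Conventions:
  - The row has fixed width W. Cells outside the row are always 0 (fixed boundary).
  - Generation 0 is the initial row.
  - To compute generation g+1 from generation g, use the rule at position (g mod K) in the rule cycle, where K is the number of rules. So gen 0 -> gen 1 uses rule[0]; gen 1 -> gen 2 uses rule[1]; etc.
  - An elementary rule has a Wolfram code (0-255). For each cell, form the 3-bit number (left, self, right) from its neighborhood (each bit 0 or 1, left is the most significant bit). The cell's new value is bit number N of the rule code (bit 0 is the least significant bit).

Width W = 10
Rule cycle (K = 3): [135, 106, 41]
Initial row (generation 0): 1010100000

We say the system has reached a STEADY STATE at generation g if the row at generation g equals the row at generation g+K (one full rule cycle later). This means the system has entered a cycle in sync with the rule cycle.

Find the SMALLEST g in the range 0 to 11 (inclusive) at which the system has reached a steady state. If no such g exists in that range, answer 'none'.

Gen 0: 1010100000
Gen 1 (rule 135): 1010101111
Gen 2 (rule 106): 0101011001
Gen 3 (rule 41): 0010110000
Gen 4 (rule 135): 1110000111
Gen 5 (rule 106): 1010001101
Gen 6 (rule 41): 0100101010
Gen 7 (rule 135): 1101101010
Gen 8 (rule 106): 1111110100
Gen 9 (rule 41): 1000001001
Gen 10 (rule 135): 1011111011
Gen 11 (rule 106): 0110001111
Gen 12 (rule 41): 0100101000
Gen 13 (rule 135): 1101101011
Gen 14 (rule 106): 1111110111

Answer: none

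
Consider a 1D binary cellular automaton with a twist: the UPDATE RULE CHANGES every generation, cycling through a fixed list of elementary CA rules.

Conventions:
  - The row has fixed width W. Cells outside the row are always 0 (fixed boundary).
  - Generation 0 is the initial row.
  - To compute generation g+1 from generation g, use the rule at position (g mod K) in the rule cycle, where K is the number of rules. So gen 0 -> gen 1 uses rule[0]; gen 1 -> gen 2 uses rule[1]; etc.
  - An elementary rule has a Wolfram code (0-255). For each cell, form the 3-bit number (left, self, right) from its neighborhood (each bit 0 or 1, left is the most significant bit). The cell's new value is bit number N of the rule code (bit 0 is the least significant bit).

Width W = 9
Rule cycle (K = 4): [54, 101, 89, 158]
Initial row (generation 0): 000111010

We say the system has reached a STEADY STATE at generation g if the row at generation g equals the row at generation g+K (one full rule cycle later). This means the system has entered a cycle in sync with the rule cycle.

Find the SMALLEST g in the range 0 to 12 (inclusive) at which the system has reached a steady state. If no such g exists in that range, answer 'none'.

Answer: 10

Derivation:
Gen 0: 000111010
Gen 1 (rule 54): 001000111
Gen 2 (rule 101): 101010001
Gen 3 (rule 89): 000001100
Gen 4 (rule 158): 000011010
Gen 5 (rule 54): 000100111
Gen 6 (rule 101): 110100001
Gen 7 (rule 89): 110011100
Gen 8 (rule 158): 101111010
Gen 9 (rule 54): 110000111
Gen 10 (rule 101): 010110001
Gen 11 (rule 89): 000111100
Gen 12 (rule 158): 001111010
Gen 13 (rule 54): 010000111
Gen 14 (rule 101): 010110001
Gen 15 (rule 89): 000111100
Gen 16 (rule 158): 001111010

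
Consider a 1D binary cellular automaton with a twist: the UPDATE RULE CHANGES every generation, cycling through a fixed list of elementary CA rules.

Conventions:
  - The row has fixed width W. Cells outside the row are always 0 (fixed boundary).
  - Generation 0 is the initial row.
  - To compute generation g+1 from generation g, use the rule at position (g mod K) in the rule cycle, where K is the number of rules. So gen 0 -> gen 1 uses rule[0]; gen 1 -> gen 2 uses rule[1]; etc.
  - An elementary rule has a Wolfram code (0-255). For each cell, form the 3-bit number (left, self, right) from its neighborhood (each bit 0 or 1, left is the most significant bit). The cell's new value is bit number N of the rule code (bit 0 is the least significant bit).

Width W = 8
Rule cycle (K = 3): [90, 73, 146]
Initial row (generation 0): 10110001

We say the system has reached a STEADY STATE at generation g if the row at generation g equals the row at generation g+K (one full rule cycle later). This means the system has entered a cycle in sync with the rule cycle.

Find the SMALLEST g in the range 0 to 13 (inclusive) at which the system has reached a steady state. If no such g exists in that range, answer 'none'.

Gen 0: 10110001
Gen 1 (rule 90): 00111010
Gen 2 (rule 73): 10101000
Gen 3 (rule 146): 00000100
Gen 4 (rule 90): 00001010
Gen 5 (rule 73): 11100000
Gen 6 (rule 146): 01010000
Gen 7 (rule 90): 10001000
Gen 8 (rule 73): 00100011
Gen 9 (rule 146): 01010100
Gen 10 (rule 90): 10000010
Gen 11 (rule 73): 00111000
Gen 12 (rule 146): 01010100
Gen 13 (rule 90): 10000010
Gen 14 (rule 73): 00111000
Gen 15 (rule 146): 01010100
Gen 16 (rule 90): 10000010

Answer: 9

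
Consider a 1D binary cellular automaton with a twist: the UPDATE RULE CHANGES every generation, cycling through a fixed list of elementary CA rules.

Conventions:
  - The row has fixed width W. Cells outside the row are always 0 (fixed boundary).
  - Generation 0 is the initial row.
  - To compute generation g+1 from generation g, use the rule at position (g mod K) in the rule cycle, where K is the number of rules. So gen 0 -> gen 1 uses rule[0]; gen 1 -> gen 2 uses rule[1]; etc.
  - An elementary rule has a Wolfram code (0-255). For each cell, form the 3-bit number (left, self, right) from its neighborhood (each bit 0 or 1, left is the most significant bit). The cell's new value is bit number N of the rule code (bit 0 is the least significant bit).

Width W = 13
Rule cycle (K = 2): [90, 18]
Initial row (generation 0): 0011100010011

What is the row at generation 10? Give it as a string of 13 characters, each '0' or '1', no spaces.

Gen 0: 0011100010011
Gen 1 (rule 90): 0110110101111
Gen 2 (rule 18): 1000000000000
Gen 3 (rule 90): 0100000000000
Gen 4 (rule 18): 1010000000000
Gen 5 (rule 90): 0001000000000
Gen 6 (rule 18): 0010100000000
Gen 7 (rule 90): 0100010000000
Gen 8 (rule 18): 1010101000000
Gen 9 (rule 90): 0000000100000
Gen 10 (rule 18): 0000001010000

Answer: 0000001010000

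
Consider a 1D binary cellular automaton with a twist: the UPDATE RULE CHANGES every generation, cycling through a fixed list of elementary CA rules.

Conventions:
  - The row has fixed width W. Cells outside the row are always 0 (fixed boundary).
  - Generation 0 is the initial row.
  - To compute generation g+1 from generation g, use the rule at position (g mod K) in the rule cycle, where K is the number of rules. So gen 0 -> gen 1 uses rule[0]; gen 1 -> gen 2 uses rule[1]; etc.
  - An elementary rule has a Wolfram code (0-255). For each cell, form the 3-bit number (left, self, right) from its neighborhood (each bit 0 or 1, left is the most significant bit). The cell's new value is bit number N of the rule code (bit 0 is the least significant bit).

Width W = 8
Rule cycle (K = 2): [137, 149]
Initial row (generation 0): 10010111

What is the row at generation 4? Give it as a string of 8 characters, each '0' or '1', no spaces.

Answer: 01010111

Derivation:
Gen 0: 10010111
Gen 1 (rule 137): 00000110
Gen 2 (rule 149): 11110001
Gen 3 (rule 137): 11100100
Gen 4 (rule 149): 01010111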